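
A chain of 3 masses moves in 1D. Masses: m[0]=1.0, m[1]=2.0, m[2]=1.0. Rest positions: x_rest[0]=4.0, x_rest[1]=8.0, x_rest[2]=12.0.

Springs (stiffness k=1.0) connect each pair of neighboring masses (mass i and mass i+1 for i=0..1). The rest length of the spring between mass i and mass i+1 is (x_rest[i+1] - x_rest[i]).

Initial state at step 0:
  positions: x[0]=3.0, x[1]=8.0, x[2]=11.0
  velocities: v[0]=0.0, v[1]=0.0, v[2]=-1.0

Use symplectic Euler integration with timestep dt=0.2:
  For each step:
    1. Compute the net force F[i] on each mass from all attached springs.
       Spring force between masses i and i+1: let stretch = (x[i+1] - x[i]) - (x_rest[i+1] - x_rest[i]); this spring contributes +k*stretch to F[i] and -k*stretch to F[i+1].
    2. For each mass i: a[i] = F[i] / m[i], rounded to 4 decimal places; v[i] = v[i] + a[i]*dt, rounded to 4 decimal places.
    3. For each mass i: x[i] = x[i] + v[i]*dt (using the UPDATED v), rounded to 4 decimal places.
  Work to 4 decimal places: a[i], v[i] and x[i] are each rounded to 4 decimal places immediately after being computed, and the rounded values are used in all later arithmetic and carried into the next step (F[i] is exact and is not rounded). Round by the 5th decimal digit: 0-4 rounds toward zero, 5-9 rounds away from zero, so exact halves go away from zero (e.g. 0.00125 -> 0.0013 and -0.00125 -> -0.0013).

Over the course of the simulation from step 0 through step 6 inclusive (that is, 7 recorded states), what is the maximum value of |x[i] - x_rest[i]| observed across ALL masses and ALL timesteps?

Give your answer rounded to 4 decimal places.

Answer: 1.3690

Derivation:
Step 0: x=[3.0000 8.0000 11.0000] v=[0.0000 0.0000 -1.0000]
Step 1: x=[3.0400 7.9600 10.8400] v=[0.2000 -0.2000 -0.8000]
Step 2: x=[3.1168 7.8792 10.7248] v=[0.3840 -0.4040 -0.5760]
Step 3: x=[3.2241 7.7601 10.6558] v=[0.5365 -0.5957 -0.3451]
Step 4: x=[3.3528 7.6082 10.6310] v=[0.6437 -0.7597 -0.1242]
Step 5: x=[3.4918 7.4316 10.6452] v=[0.6948 -0.8830 0.0712]
Step 6: x=[3.6284 7.2405 10.6909] v=[0.6828 -0.9556 0.2285]
Max displacement = 1.3690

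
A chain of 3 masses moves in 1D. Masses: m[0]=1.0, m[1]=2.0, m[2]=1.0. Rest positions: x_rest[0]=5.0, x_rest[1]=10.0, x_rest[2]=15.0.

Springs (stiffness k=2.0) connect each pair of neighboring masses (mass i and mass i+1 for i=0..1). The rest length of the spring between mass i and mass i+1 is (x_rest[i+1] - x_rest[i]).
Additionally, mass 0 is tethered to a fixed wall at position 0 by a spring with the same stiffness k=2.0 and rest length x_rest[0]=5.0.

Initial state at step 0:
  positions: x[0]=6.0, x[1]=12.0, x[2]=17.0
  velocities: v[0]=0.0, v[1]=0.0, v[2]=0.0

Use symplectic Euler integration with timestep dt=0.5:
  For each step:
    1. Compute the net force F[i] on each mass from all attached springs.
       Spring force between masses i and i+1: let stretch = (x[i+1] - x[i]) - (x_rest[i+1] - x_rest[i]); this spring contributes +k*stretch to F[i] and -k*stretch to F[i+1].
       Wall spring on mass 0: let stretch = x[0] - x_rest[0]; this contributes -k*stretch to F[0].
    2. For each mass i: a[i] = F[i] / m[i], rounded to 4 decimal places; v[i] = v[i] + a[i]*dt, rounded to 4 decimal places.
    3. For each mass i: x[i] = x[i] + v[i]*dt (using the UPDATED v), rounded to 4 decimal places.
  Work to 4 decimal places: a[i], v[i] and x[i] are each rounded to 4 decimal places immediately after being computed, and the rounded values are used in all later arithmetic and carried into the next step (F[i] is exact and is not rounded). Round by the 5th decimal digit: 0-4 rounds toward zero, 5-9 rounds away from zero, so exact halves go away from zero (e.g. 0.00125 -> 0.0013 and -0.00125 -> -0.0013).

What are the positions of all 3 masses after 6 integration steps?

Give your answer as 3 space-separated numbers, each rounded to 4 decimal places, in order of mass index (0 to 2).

Step 0: x=[6.0000 12.0000 17.0000] v=[0.0000 0.0000 0.0000]
Step 1: x=[6.0000 11.7500 17.0000] v=[0.0000 -0.5000 0.0000]
Step 2: x=[5.8750 11.3750 16.8750] v=[-0.2500 -0.7500 -0.2500]
Step 3: x=[5.5625 11.0000 16.5000] v=[-0.6250 -0.7500 -0.7500]
Step 4: x=[5.1875 10.6406 15.8750] v=[-0.7500 -0.7188 -1.2500]
Step 5: x=[4.9453 10.2265 15.1328] v=[-0.4844 -0.8282 -1.4844]
Step 6: x=[4.8711 9.7187 14.4375] v=[-0.1485 -1.0157 -1.3907]

Answer: 4.8711 9.7187 14.4375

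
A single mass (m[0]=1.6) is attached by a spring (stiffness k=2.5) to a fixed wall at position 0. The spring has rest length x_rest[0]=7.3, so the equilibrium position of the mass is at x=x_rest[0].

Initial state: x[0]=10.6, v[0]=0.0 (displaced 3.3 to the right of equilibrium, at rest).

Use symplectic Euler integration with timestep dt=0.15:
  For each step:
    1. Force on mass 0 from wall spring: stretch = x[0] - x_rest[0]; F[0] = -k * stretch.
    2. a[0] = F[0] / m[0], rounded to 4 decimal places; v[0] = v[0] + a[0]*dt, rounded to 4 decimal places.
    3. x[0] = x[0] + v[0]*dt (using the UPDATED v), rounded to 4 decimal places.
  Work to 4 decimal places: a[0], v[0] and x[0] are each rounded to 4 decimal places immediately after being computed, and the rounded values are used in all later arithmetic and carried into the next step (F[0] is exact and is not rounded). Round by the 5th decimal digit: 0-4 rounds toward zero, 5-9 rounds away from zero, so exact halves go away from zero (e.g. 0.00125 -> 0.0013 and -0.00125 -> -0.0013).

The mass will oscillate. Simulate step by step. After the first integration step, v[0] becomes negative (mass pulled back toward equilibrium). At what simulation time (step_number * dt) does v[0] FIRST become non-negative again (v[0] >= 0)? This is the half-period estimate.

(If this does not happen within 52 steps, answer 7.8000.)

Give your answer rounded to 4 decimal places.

Answer: 2.5500

Derivation:
Step 0: x=[10.6000] v=[0.0000]
Step 1: x=[10.4840] v=[-0.7734]
Step 2: x=[10.2560] v=[-1.5197]
Step 3: x=[9.9241] v=[-2.2125]
Step 4: x=[9.5000] v=[-2.8275]
Step 5: x=[8.9985] v=[-3.3431]
Step 6: x=[8.4373] v=[-3.7412]
Step 7: x=[7.8361] v=[-4.0078]
Step 8: x=[7.2161] v=[-4.1335]
Step 9: x=[6.5990] v=[-4.1138]
Step 10: x=[6.0066] v=[-3.9495]
Step 11: x=[5.4596] v=[-3.6464]
Step 12: x=[4.9773] v=[-3.2151]
Step 13: x=[4.5767] v=[-2.6707]
Step 14: x=[4.2718] v=[-2.0324]
Step 15: x=[4.0734] v=[-1.3227]
Step 16: x=[3.9884] v=[-0.5665]
Step 17: x=[4.0199] v=[0.2097]
First v>=0 after going negative at step 17, time=2.5500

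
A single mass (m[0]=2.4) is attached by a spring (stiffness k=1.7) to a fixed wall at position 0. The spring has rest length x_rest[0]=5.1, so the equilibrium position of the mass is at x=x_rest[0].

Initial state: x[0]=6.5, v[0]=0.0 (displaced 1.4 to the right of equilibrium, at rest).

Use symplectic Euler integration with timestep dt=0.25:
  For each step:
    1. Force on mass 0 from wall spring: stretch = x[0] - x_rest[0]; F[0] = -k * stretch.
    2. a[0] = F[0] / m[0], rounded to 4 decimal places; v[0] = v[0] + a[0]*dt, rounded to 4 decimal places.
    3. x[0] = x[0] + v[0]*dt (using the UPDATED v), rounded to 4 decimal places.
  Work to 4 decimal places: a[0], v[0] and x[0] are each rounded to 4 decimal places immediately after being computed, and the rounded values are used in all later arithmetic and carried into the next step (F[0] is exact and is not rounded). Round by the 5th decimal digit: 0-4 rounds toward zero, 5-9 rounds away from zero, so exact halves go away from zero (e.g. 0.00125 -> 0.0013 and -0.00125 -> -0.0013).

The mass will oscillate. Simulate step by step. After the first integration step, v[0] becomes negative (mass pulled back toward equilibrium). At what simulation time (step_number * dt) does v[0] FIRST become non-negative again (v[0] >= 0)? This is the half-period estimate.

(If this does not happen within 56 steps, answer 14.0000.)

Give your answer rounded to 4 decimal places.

Answer: 3.7500

Derivation:
Step 0: x=[6.5000] v=[0.0000]
Step 1: x=[6.4380] v=[-0.2479]
Step 2: x=[6.3168] v=[-0.4849]
Step 3: x=[6.1417] v=[-0.7004]
Step 4: x=[5.9205] v=[-0.8849]
Step 5: x=[5.6630] v=[-1.0302]
Step 6: x=[5.3805] v=[-1.1299]
Step 7: x=[5.0856] v=[-1.1796]
Step 8: x=[4.7913] v=[-1.1771]
Step 9: x=[4.5107] v=[-1.1224]
Step 10: x=[4.2562] v=[-1.0181]
Step 11: x=[4.0390] v=[-0.8687]
Step 12: x=[3.8688] v=[-0.6808]
Step 13: x=[3.7531] v=[-0.4628]
Step 14: x=[3.6970] v=[-0.2243]
Step 15: x=[3.7031] v=[0.0242]
First v>=0 after going negative at step 15, time=3.7500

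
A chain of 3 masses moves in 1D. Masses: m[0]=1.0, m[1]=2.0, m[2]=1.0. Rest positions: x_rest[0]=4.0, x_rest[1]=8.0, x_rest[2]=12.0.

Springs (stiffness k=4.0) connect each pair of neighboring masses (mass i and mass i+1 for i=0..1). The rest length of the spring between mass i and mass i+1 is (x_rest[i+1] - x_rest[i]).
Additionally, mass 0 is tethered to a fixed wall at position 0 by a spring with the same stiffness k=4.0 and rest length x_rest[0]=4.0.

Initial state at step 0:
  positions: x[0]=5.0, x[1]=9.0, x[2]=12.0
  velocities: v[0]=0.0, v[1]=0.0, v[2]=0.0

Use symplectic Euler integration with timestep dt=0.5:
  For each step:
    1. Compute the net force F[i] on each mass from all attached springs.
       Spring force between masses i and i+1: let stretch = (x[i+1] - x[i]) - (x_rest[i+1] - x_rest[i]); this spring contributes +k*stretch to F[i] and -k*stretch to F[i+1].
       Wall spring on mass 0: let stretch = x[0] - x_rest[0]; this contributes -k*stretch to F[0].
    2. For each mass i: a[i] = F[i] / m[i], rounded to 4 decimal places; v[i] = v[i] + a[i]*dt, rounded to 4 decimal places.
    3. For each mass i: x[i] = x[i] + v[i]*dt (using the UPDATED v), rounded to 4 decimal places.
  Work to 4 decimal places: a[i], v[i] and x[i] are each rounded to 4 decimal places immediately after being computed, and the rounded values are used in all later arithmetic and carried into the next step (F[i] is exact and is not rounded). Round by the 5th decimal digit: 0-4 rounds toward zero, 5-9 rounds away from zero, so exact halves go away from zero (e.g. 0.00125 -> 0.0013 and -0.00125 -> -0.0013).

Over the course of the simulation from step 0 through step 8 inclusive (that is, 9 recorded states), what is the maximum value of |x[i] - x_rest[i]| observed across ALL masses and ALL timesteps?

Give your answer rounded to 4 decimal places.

Step 0: x=[5.0000 9.0000 12.0000] v=[0.0000 0.0000 0.0000]
Step 1: x=[4.0000 8.5000 13.0000] v=[-2.0000 -1.0000 2.0000]
Step 2: x=[3.5000 8.0000 13.5000] v=[-1.0000 -1.0000 1.0000]
Step 3: x=[4.0000 8.0000 12.5000] v=[1.0000 0.0000 -2.0000]
Step 4: x=[4.5000 8.2500 11.0000] v=[1.0000 0.5000 -3.0000]
Step 5: x=[4.2500 8.0000 10.7500] v=[-0.5000 -0.5000 -0.5000]
Step 6: x=[3.5000 7.2500 11.7500] v=[-1.5000 -1.5000 2.0000]
Step 7: x=[3.0000 6.8750 12.2500] v=[-1.0000 -0.7500 1.0000]
Step 8: x=[3.3750 7.2500 11.3750] v=[0.7500 0.7500 -1.7500]
Max displacement = 1.5000

Answer: 1.5000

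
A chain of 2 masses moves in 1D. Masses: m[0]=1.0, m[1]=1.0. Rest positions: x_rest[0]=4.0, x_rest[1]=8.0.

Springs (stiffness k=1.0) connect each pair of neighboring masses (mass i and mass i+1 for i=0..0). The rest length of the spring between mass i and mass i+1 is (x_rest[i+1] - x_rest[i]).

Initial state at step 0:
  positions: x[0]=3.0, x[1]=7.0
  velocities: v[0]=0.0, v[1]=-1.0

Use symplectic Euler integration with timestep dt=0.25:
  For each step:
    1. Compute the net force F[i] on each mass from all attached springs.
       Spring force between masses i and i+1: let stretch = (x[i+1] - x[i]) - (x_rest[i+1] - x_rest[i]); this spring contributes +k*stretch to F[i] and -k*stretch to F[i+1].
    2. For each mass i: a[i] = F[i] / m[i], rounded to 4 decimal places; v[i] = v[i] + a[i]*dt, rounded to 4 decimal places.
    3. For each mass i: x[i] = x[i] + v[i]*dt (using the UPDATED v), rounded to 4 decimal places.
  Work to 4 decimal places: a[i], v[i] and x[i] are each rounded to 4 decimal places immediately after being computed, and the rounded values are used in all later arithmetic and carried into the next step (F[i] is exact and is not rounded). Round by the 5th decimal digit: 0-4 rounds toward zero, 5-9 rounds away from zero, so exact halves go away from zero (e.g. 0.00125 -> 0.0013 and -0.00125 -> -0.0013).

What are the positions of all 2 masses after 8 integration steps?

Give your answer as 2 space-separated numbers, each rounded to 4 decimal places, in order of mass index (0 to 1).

Answer: 2.1055 5.8944

Derivation:
Step 0: x=[3.0000 7.0000] v=[0.0000 -1.0000]
Step 1: x=[3.0000 6.7500] v=[0.0000 -1.0000]
Step 2: x=[2.9844 6.5156] v=[-0.0625 -0.9375]
Step 3: x=[2.9395 6.3105] v=[-0.1797 -0.8203]
Step 4: x=[2.8553 6.1447] v=[-0.3370 -0.6631]
Step 5: x=[2.7266 6.0233] v=[-0.5147 -0.4855]
Step 6: x=[2.5540 5.9459] v=[-0.6905 -0.3097]
Step 7: x=[2.3434 5.9065] v=[-0.8425 -0.1577]
Step 8: x=[2.1055 5.8944] v=[-0.9517 -0.0485]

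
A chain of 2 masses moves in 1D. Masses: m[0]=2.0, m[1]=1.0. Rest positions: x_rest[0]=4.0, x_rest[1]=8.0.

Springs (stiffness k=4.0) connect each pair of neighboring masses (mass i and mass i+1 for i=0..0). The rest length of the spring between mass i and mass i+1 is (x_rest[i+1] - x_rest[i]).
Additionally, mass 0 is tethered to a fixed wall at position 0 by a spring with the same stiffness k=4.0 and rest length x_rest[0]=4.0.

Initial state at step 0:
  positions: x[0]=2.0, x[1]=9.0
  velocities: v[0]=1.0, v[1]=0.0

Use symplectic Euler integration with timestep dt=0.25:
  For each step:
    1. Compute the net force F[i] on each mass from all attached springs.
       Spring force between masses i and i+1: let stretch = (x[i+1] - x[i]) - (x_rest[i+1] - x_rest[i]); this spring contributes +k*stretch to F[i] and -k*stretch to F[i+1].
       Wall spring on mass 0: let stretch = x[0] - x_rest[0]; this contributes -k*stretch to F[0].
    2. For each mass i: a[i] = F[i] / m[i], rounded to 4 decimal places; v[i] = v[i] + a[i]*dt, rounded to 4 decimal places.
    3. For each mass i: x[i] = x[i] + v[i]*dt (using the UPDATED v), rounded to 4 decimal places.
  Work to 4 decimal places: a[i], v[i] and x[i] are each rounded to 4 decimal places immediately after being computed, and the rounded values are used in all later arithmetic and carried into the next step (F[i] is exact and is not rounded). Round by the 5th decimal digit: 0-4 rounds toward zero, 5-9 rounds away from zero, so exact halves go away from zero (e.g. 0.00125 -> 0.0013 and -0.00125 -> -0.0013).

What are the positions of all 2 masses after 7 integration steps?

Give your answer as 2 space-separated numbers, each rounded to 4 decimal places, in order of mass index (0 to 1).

Answer: 4.1375 9.8810

Derivation:
Step 0: x=[2.0000 9.0000] v=[1.0000 0.0000]
Step 1: x=[2.8750 8.2500] v=[3.5000 -3.0000]
Step 2: x=[4.0625 7.1563] v=[4.7500 -4.3750]
Step 3: x=[5.1289 6.2891] v=[4.2657 -3.4688]
Step 4: x=[5.6993 6.1319] v=[2.2814 -0.6290]
Step 5: x=[5.6113 6.8665] v=[-0.3520 2.9384]
Step 6: x=[4.9788 8.2873] v=[-2.5301 5.6832]
Step 7: x=[4.1375 9.8810] v=[-3.3653 6.3747]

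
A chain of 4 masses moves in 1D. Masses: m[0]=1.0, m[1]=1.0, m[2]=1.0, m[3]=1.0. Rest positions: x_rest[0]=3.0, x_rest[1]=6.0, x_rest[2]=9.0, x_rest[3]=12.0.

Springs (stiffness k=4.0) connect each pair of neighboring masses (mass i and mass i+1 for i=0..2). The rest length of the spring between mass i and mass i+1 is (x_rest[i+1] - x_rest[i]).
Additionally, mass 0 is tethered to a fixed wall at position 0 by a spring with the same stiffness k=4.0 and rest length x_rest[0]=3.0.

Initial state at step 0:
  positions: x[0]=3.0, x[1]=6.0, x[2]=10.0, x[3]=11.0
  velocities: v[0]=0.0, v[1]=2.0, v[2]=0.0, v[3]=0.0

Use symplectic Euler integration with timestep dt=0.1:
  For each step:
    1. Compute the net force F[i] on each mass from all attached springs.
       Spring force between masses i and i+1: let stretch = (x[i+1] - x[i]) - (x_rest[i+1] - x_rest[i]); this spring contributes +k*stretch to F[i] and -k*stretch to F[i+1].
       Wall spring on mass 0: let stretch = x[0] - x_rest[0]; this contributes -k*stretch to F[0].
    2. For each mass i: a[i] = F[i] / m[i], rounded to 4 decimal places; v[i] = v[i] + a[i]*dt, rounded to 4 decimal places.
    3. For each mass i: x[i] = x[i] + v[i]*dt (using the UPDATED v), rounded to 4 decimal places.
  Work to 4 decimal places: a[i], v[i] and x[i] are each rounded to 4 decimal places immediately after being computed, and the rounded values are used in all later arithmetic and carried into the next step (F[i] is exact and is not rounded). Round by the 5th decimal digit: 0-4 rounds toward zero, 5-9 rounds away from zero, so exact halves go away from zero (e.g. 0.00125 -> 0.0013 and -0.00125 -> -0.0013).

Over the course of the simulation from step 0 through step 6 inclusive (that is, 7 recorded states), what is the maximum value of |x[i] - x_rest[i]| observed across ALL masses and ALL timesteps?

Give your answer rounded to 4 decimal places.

Answer: 1.1178

Derivation:
Step 0: x=[3.0000 6.0000 10.0000 11.0000] v=[0.0000 2.0000 0.0000 0.0000]
Step 1: x=[3.0000 6.2400 9.8800 11.0800] v=[0.0000 2.4000 -1.2000 0.8000]
Step 2: x=[3.0096 6.4960 9.6624 11.2320] v=[0.0960 2.5600 -2.1760 1.5200]
Step 3: x=[3.0383 6.7392 9.3809 11.4412] v=[0.2867 2.4320 -2.8147 2.0922]
Step 4: x=[3.0935 6.9400 9.0762 11.6880] v=[0.5517 2.0083 -3.0473 2.4681]
Step 5: x=[3.1788 7.0724 8.7905 11.9503] v=[0.8529 1.3242 -2.8571 2.6234]
Step 6: x=[3.2927 7.1178 8.5625 12.2063] v=[1.1388 0.4540 -2.2804 2.5595]
Max displacement = 1.1178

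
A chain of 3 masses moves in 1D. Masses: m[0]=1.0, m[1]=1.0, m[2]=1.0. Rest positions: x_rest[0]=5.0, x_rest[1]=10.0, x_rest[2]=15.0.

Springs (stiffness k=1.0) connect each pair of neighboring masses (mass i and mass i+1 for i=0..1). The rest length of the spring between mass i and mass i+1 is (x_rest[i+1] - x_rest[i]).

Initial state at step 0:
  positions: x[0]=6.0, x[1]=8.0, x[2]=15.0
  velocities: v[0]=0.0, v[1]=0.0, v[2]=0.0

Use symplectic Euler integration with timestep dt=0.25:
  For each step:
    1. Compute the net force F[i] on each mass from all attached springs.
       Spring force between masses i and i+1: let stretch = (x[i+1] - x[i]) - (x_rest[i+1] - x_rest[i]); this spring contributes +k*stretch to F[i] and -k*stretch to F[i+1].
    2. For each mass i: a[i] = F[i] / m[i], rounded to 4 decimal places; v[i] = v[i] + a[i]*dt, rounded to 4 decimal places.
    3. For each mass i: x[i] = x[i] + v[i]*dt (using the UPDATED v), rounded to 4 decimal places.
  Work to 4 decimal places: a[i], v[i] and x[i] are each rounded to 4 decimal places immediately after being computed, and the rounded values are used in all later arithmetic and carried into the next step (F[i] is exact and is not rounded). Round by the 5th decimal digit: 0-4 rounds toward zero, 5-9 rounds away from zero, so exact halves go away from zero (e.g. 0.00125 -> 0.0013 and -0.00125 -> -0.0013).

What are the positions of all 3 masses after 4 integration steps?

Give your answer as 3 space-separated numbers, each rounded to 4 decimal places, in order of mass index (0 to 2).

Step 0: x=[6.0000 8.0000 15.0000] v=[0.0000 0.0000 0.0000]
Step 1: x=[5.8125 8.3125 14.8750] v=[-0.7500 1.2500 -0.5000]
Step 2: x=[5.4688 8.8789 14.6524] v=[-1.3750 2.2656 -0.8906]
Step 3: x=[5.0257 9.5930 14.3814] v=[-1.7725 2.8565 -1.0840]
Step 4: x=[4.5555 10.3210 14.1236] v=[-1.8807 2.9118 -1.0311]

Answer: 4.5555 10.3210 14.1236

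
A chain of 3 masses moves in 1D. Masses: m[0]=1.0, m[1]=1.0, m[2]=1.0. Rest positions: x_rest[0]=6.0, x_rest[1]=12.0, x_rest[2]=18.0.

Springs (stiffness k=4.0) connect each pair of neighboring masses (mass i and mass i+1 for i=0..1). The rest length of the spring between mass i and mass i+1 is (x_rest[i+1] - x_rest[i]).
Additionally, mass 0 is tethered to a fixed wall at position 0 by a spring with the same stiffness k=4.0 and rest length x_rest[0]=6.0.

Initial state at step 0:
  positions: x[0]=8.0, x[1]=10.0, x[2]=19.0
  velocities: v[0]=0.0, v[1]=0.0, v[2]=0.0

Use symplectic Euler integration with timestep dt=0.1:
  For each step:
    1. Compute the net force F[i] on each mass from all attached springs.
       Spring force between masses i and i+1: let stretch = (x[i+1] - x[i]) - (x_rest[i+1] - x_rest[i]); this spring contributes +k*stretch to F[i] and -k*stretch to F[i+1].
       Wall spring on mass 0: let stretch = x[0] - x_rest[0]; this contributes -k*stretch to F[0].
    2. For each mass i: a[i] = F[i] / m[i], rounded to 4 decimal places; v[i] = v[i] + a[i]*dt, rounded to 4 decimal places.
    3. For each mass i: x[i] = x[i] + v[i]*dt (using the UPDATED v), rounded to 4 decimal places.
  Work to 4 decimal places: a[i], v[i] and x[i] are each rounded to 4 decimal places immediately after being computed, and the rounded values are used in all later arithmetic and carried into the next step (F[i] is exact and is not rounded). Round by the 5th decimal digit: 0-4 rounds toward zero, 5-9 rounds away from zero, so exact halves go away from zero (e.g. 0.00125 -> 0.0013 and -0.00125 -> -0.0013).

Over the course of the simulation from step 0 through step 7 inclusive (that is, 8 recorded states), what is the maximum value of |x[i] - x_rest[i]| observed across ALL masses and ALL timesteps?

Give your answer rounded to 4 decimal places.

Step 0: x=[8.0000 10.0000 19.0000] v=[0.0000 0.0000 0.0000]
Step 1: x=[7.7600 10.2800 18.8800] v=[-2.4000 2.8000 -1.2000]
Step 2: x=[7.3104 10.8032 18.6560] v=[-4.4960 5.2320 -2.2400]
Step 3: x=[6.7081 11.5008 18.3579] v=[-6.0230 6.9760 -2.9811]
Step 4: x=[6.0292 12.2810 18.0255] v=[-6.7892 7.8018 -3.3239]
Step 5: x=[5.3592 13.0409 17.7033] v=[-6.7002 7.5989 -3.2217]
Step 6: x=[4.7821 13.6800 17.4346] v=[-5.7712 6.3912 -2.6867]
Step 7: x=[4.3696 14.1134 17.2558] v=[-4.1249 4.3339 -1.7885]
Max displacement = 2.1134

Answer: 2.1134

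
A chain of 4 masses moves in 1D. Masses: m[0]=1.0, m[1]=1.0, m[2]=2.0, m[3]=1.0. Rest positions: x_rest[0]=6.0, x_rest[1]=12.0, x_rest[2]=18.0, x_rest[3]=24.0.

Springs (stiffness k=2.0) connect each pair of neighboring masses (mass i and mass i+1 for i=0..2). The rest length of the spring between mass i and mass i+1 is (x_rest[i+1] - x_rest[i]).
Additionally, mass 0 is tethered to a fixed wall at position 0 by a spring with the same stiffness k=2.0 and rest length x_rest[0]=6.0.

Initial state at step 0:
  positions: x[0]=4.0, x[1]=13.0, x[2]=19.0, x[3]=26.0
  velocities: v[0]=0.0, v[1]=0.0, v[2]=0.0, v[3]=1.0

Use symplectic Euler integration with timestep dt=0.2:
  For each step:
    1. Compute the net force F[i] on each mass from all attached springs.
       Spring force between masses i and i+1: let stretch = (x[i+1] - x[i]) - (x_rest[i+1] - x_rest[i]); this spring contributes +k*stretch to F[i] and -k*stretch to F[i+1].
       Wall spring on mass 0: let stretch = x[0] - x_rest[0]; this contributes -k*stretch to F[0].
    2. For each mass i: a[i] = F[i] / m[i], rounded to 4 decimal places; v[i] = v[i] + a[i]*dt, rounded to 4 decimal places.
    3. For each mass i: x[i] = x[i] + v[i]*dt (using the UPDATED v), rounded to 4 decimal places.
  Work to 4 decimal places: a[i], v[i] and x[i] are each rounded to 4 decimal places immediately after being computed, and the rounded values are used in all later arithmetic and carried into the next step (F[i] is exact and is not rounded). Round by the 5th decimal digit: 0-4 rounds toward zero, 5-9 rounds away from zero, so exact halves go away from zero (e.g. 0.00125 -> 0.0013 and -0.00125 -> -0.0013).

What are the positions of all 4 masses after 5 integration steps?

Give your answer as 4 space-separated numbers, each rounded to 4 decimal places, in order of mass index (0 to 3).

Answer: 7.5853 11.4802 19.2929 25.8017

Derivation:
Step 0: x=[4.0000 13.0000 19.0000 26.0000] v=[0.0000 0.0000 0.0000 1.0000]
Step 1: x=[4.4000 12.7600 19.0400 26.1200] v=[2.0000 -1.2000 0.2000 0.6000]
Step 2: x=[5.1168 12.3536 19.1120 26.1536] v=[3.5840 -2.0320 0.3600 0.1680]
Step 3: x=[6.0032 11.9089 19.1953 26.1039] v=[4.4320 -2.2234 0.4166 -0.2486]
Step 4: x=[6.8818 11.5747 19.2635 25.9815] v=[4.3930 -1.6711 0.3410 -0.6120]
Step 5: x=[7.5853 11.4802 19.2929 25.8017] v=[3.5174 -0.4727 0.1468 -0.8992]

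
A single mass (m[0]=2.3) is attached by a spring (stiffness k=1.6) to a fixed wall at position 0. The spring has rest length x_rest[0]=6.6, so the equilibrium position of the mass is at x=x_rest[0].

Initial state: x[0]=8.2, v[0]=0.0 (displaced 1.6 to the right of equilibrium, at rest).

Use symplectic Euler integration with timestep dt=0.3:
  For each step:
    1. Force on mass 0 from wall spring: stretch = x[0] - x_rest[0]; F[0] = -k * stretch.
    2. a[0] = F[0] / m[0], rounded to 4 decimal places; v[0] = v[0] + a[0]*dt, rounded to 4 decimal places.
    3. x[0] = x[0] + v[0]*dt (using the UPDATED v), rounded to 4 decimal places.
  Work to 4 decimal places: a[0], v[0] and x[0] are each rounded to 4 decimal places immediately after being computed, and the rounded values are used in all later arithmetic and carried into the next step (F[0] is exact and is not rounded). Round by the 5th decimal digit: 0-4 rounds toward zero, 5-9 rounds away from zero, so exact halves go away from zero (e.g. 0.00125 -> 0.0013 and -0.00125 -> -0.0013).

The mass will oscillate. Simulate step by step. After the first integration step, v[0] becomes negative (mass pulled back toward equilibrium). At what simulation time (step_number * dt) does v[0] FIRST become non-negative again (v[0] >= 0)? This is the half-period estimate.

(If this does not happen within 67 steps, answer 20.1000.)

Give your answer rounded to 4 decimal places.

Answer: 3.9000

Derivation:
Step 0: x=[8.2000] v=[0.0000]
Step 1: x=[8.0998] v=[-0.3339]
Step 2: x=[7.9057] v=[-0.6469]
Step 3: x=[7.6299] v=[-0.9194]
Step 4: x=[7.2896] v=[-1.1344]
Step 5: x=[6.9061] v=[-1.2783]
Step 6: x=[6.5034] v=[-1.3422]
Step 7: x=[6.1068] v=[-1.3220]
Step 8: x=[5.7411] v=[-1.2191]
Step 9: x=[5.4291] v=[-1.0399]
Step 10: x=[5.1904] v=[-0.7956]
Step 11: x=[5.0400] v=[-0.5014]
Step 12: x=[4.9873] v=[-0.1758]
Step 13: x=[5.0355] v=[0.1608]
First v>=0 after going negative at step 13, time=3.9000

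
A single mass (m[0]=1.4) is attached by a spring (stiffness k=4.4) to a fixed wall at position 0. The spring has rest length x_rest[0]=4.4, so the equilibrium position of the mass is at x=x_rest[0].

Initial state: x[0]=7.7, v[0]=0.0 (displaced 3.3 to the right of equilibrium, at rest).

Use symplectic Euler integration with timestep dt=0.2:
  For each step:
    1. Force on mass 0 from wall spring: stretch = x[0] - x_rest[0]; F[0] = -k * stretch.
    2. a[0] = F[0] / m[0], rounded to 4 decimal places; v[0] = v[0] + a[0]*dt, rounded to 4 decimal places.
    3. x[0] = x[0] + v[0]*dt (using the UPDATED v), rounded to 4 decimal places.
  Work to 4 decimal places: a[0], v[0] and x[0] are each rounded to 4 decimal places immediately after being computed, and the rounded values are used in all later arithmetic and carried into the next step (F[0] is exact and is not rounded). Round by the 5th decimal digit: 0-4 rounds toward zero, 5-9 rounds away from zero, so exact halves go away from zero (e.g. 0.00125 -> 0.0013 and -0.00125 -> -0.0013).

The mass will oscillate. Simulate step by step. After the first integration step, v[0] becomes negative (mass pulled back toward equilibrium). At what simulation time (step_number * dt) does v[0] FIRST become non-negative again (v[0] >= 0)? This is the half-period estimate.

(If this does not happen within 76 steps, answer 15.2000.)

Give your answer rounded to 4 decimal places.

Step 0: x=[7.7000] v=[0.0000]
Step 1: x=[7.2851] v=[-2.0743]
Step 2: x=[6.5075] v=[-3.8878]
Step 3: x=[5.4650] v=[-5.2125]
Step 4: x=[4.2886] v=[-5.8819]
Step 5: x=[3.1262] v=[-5.8119]
Step 6: x=[2.1240] v=[-5.0112]
Step 7: x=[1.4079] v=[-3.5806]
Step 8: x=[1.0679] v=[-1.6999]
Step 9: x=[1.1468] v=[0.3946]
First v>=0 after going negative at step 9, time=1.8000

Answer: 1.8000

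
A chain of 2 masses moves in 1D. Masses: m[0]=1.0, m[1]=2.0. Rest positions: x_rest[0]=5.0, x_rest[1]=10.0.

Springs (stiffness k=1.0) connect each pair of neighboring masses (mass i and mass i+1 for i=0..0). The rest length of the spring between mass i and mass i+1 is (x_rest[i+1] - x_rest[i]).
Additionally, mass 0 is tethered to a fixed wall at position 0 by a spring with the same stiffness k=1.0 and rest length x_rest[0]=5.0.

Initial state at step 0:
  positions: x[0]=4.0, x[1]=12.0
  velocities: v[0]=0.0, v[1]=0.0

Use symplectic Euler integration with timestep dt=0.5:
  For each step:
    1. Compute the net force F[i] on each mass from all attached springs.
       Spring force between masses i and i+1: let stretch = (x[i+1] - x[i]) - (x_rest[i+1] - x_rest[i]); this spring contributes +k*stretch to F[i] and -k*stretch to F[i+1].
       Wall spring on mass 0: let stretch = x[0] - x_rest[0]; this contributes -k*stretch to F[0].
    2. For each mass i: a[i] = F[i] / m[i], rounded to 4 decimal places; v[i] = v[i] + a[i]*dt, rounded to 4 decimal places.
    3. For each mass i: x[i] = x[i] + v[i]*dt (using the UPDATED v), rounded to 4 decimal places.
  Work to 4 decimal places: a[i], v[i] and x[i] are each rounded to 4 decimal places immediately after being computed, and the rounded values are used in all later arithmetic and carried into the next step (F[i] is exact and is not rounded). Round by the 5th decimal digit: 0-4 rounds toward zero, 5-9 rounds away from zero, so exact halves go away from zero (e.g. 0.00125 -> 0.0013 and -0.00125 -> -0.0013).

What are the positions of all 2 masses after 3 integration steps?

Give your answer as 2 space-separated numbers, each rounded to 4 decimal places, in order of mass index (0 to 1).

Answer: 7.3712 10.5137

Derivation:
Step 0: x=[4.0000 12.0000] v=[0.0000 0.0000]
Step 1: x=[5.0000 11.6250] v=[2.0000 -0.7500]
Step 2: x=[6.4063 11.0469] v=[2.8125 -1.1563]
Step 3: x=[7.3712 10.5137] v=[1.9297 -1.0665]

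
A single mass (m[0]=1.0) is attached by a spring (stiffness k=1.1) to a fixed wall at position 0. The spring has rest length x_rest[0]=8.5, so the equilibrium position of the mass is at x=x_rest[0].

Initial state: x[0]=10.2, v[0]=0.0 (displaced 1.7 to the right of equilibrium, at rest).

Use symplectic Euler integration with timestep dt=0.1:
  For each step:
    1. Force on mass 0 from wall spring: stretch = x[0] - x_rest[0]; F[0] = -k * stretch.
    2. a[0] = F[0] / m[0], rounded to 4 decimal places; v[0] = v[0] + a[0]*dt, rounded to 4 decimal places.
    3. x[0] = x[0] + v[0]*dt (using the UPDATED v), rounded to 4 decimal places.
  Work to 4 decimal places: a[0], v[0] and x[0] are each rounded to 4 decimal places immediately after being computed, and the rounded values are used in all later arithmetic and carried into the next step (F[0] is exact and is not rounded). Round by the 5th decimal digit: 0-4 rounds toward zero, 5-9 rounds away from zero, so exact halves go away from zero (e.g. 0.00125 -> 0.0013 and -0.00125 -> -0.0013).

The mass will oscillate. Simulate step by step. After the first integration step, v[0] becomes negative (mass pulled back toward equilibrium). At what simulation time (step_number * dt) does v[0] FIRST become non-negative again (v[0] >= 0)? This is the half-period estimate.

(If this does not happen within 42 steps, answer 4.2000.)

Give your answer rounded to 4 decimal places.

Answer: 3.0000

Derivation:
Step 0: x=[10.2000] v=[0.0000]
Step 1: x=[10.1813] v=[-0.1870]
Step 2: x=[10.1441] v=[-0.3719]
Step 3: x=[10.0888] v=[-0.5528]
Step 4: x=[10.0160] v=[-0.7276]
Step 5: x=[9.9266] v=[-0.8944]
Step 6: x=[9.8215] v=[-1.0513]
Step 7: x=[9.7018] v=[-1.1967]
Step 8: x=[9.5689] v=[-1.3289]
Step 9: x=[9.4243] v=[-1.4465]
Step 10: x=[9.2695] v=[-1.5482]
Step 11: x=[9.1062] v=[-1.6329]
Step 12: x=[8.9362] v=[-1.6996]
Step 13: x=[8.7614] v=[-1.7476]
Step 14: x=[8.5838] v=[-1.7764]
Step 15: x=[8.4052] v=[-1.7856]
Step 16: x=[8.2277] v=[-1.7752]
Step 17: x=[8.0532] v=[-1.7453]
Step 18: x=[7.8836] v=[-1.6962]
Step 19: x=[7.7208] v=[-1.6284]
Step 20: x=[7.5665] v=[-1.5427]
Step 21: x=[7.4225] v=[-1.4400]
Step 22: x=[7.2904] v=[-1.3215]
Step 23: x=[7.1716] v=[-1.1884]
Step 24: x=[7.0674] v=[-1.0423]
Step 25: x=[6.9789] v=[-0.8847]
Step 26: x=[6.9072] v=[-0.7174]
Step 27: x=[6.8530] v=[-0.5422]
Step 28: x=[6.8169] v=[-0.3610]
Step 29: x=[6.7993] v=[-0.1759]
Step 30: x=[6.8004] v=[0.0112]
First v>=0 after going negative at step 30, time=3.0000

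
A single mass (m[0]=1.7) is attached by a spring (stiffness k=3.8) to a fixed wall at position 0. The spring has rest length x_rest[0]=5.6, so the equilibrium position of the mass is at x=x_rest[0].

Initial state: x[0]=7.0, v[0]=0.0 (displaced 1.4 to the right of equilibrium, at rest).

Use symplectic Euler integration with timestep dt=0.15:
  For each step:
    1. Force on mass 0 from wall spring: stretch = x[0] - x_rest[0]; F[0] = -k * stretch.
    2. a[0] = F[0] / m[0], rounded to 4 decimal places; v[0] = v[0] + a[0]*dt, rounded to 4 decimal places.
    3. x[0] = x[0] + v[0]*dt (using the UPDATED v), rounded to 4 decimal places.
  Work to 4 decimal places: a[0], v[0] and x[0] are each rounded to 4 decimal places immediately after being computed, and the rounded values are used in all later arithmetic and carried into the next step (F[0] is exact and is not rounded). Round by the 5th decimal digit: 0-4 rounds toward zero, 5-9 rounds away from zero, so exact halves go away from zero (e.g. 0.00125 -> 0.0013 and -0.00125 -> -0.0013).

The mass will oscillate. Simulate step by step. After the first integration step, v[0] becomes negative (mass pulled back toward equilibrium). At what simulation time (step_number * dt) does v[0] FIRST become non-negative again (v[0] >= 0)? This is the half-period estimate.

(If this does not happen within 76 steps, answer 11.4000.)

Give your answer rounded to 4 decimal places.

Answer: 2.1000

Derivation:
Step 0: x=[7.0000] v=[0.0000]
Step 1: x=[6.9296] v=[-0.4694]
Step 2: x=[6.7923] v=[-0.9152]
Step 3: x=[6.5951] v=[-1.3150]
Step 4: x=[6.3478] v=[-1.6486]
Step 5: x=[6.0629] v=[-1.8993]
Step 6: x=[5.7547] v=[-2.0545]
Step 7: x=[5.4387] v=[-2.1064]
Step 8: x=[5.1309] v=[-2.0523]
Step 9: x=[4.8467] v=[-1.8950]
Step 10: x=[4.6003] v=[-1.6424]
Step 11: x=[4.4042] v=[-1.3072]
Step 12: x=[4.2683] v=[-0.9063]
Step 13: x=[4.1993] v=[-0.4598]
Step 14: x=[4.2008] v=[0.0099]
First v>=0 after going negative at step 14, time=2.1000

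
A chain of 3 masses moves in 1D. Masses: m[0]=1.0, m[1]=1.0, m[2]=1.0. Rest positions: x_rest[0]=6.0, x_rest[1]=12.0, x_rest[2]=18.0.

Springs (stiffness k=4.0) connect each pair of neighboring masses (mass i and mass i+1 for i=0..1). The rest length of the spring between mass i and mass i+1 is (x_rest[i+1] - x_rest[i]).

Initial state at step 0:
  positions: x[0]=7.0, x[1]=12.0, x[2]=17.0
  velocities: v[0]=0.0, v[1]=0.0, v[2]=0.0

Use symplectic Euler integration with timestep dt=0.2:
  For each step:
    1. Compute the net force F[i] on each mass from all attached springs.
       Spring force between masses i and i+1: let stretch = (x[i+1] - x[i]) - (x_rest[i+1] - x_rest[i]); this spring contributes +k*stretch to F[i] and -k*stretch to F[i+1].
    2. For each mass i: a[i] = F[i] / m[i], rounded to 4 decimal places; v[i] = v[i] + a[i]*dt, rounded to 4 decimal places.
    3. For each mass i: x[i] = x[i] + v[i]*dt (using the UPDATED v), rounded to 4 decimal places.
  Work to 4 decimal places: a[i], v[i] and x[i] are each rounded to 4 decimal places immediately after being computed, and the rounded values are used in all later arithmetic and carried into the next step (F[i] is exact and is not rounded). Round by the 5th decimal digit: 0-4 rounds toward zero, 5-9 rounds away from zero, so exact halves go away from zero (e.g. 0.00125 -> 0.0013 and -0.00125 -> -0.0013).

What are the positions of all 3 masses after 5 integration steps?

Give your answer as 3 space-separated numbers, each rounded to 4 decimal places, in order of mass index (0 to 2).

Answer: 5.3871 12.0000 18.6129

Derivation:
Step 0: x=[7.0000 12.0000 17.0000] v=[0.0000 0.0000 0.0000]
Step 1: x=[6.8400 12.0000 17.1600] v=[-0.8000 0.0000 0.8000]
Step 2: x=[6.5456 12.0000 17.4544] v=[-1.4720 0.0000 1.4720]
Step 3: x=[6.1639 12.0000 17.8361] v=[-1.9085 0.0000 1.9085]
Step 4: x=[5.7560 12.0000 18.2440] v=[-2.0396 0.0000 2.0396]
Step 5: x=[5.3871 12.0000 18.6129] v=[-1.8444 0.0000 1.8444]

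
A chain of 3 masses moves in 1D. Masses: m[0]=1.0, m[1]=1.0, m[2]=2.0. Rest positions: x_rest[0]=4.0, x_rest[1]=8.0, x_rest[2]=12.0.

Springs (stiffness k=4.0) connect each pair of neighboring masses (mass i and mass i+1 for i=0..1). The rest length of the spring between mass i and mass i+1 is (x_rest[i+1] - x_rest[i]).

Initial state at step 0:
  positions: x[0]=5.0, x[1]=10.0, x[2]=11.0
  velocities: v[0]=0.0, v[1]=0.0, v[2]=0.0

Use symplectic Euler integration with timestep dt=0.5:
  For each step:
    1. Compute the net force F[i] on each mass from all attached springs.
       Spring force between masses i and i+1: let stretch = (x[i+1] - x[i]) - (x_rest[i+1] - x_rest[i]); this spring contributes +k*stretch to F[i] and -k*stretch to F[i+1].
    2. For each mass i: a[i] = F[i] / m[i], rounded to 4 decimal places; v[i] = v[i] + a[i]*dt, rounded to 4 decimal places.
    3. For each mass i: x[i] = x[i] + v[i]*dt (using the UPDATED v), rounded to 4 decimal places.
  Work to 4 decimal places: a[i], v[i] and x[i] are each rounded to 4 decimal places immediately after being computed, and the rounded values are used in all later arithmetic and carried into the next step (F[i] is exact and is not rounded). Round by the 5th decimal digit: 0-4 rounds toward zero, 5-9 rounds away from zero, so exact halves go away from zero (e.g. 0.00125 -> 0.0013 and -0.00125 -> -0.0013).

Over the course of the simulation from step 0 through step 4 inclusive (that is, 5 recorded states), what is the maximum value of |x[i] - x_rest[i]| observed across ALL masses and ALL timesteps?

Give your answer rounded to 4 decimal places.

Answer: 2.5000

Derivation:
Step 0: x=[5.0000 10.0000 11.0000] v=[0.0000 0.0000 0.0000]
Step 1: x=[6.0000 6.0000 12.5000] v=[2.0000 -8.0000 3.0000]
Step 2: x=[3.0000 8.5000 12.7500] v=[-6.0000 5.0000 0.5000]
Step 3: x=[1.5000 9.7500 12.8750] v=[-3.0000 2.5000 0.2500]
Step 4: x=[4.2500 5.8750 13.4375] v=[5.5000 -7.7500 1.1250]
Max displacement = 2.5000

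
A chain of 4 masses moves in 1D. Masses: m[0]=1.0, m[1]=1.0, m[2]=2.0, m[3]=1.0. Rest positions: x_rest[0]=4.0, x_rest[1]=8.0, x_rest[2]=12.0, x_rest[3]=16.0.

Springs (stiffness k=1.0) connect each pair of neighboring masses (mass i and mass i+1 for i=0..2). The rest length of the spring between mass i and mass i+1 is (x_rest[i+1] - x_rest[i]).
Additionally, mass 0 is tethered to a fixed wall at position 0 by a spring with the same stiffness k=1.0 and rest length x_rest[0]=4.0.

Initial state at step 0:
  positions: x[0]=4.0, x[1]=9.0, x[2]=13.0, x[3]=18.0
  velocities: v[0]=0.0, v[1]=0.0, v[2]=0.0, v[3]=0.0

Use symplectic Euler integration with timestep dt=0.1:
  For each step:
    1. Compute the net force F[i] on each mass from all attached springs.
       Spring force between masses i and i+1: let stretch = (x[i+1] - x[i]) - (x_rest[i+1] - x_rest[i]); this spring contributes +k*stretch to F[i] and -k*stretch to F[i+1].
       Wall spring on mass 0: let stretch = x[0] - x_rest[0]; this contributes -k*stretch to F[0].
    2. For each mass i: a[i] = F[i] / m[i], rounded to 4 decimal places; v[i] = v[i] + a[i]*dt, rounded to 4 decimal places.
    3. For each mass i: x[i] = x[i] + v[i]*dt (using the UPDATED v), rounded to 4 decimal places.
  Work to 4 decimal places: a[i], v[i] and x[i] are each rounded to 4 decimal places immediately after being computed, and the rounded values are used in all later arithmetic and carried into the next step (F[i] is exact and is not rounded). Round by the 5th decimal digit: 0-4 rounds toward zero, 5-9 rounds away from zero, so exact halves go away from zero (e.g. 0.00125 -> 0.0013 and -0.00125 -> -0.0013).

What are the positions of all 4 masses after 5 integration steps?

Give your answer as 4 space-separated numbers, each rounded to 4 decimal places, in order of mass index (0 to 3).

Answer: 4.1398 8.8620 13.0699 17.8552

Derivation:
Step 0: x=[4.0000 9.0000 13.0000 18.0000] v=[0.0000 0.0000 0.0000 0.0000]
Step 1: x=[4.0100 8.9900 13.0050 17.9900] v=[0.1000 -0.1000 0.0500 -0.1000]
Step 2: x=[4.0297 8.9704 13.0149 17.9702] v=[0.1970 -0.1965 0.0985 -0.1985]
Step 3: x=[4.0585 8.9418 13.0293 17.9408] v=[0.2881 -0.2861 0.1440 -0.2940]
Step 4: x=[4.0956 8.9052 13.0478 17.9023] v=[0.3706 -0.3657 0.1852 -0.3852]
Step 5: x=[4.1398 8.8620 13.0699 17.8552] v=[0.4420 -0.4324 0.2208 -0.4707]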